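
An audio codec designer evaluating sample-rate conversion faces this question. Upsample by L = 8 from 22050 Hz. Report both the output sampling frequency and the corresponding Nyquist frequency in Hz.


Step 1 — output sample rate after interpolation by L:
fs_out = L * fs_in = 8 * 22050 = 176400 Hz

Step 2 — Nyquist frequency of the output stream:
f_Nyq = fs_out / 2 = 176400 / 2 = 88200.0 Hz

fs_out = 176400 Hz; f_Nyquist = 88200.0 Hz


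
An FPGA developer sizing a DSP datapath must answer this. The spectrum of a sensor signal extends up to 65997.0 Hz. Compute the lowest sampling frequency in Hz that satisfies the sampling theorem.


The Nyquist rate is twice the maximum frequency component.
fs_min = 2 * fmax
      = 2 * 65997.0
      = 131994.0 Hz

131994.0


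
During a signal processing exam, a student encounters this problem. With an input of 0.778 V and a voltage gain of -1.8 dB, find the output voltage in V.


Output voltage from dB gain:
V_out = V_in * 10^(gain_dB / 20)
      = 0.778 * 10^(-1.8 / 20)
      = 0.778 * 0.812831
      = 0.6324 V

0.6324 V


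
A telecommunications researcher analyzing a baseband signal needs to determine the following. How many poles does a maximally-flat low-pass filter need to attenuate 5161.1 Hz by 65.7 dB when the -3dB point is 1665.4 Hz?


Butterworth filter order formula:
n = log10(10^(A/10) - 1) / (2 * log10(f_stop/f_pass))
10^(65.7/10) - 1 = 3715351.291
f_stop/f_pass = 5161.1 / 1665.4 = 3.099
n = 6.6874 -> ceil = 7

7


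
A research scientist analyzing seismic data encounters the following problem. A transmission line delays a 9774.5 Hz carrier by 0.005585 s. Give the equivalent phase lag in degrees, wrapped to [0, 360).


Phase shift from frequency and time delay:
phi = 360 * f * t_delay
    = 360 * 9774.5 * 0.005585
    = 19652.61 degrees
    mod 360 = 212.61 degrees

212.61 degrees


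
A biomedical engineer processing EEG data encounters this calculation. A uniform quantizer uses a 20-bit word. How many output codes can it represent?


Number of quantization levels = 2^N
= 2^20
= 1048576

1048576


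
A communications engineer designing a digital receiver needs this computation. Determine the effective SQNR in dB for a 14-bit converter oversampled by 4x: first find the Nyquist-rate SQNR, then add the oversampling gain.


Step 1 — baseline SQNR at Nyquist:
SQNR_base = 6.02*N + 1.76
          = 6.02*14 + 1.76
          = 86.04 dB

Step 2 — oversampling processing gain:
G = 10*log10(OSR) = 10*log10(4) = 6.02 dB

Step 3 — total:
SQNR_total = 86.04 + 6.02 = 92.06 dB

Base SQNR = 86.04 dB; oversampled SQNR = 92.06 dB


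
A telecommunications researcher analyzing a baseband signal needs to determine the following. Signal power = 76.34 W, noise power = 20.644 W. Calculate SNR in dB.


SNR in decibels:
SNR = 10 * log10(Ps / Pn)
    = 10 * log10(76.34 / 20.644)
    = 10 * log10(3.6979)
    = 10 * 0.568
    = 5.68 dB

5.68 dB


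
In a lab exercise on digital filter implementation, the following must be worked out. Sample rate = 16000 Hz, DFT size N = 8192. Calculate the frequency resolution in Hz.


DFT frequency resolution:
df = fs / N
   = 16000 / 8192
   = 1.9531 Hz

1.9531 Hz


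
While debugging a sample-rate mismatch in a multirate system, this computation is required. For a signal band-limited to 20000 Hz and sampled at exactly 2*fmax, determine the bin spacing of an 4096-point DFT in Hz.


Step 1 — Nyquist sampling rate:
fs = 2 * fmax = 2 * 20000 = 40000 Hz

Step 2 — DFT bin spacing:
df = fs / N = 40000 / 4096 = 9.7656 Hz

9.7656 Hz


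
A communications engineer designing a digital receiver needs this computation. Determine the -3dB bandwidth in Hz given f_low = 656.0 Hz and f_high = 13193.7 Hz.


Bandwidth is the difference of -3dB frequencies:
BW = f_high - f_low
   = 13193.7 - 656.0
   = 12537.7 Hz

12537.7 Hz


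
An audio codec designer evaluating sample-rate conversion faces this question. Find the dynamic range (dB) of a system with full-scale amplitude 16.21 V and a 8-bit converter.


Dynamic range from full-scale to LSB:
V_min = V_max / 2^bits = 16.21 / 2^8
DR = 20 * log10(V_max / V_min)
   = 20 * log10(2^8)
   = 20 * 8 * log10(2)
   = 48.16 dB

48.16 dB


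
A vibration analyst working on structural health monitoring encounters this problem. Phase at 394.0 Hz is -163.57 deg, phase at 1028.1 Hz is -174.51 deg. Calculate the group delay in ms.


Group delay from phase difference:
tau = -d(phi)/d(omega)
d(phi) = -10.94 deg = -0.190939 rad
d(omega) = 2*pi*(1028.1 - 394.0) = 3984.1678 rad/s
tau = -(-0.190939) / 3984.1678
    = 0.0479 ms

0.0479 ms


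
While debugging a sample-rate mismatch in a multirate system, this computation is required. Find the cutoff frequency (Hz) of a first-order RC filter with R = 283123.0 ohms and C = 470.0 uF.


Cutoff frequency of a first-order RC filter:
fc = 1 / (2 * pi * R * C)
C = 470.0 uF = 0.00047 F
fc = 1 / (2 * pi * 283123.0 * 0.00047)
   = 1 / 836.08970865056
   = 0.001196 Hz

0.001196 Hz


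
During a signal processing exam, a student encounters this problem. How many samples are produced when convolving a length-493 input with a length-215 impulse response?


Linear convolution output length:
L = N + M - 1
  = 493 + 215 - 1
  = 707 samples

707


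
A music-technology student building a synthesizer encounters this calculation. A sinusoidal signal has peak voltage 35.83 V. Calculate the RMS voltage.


RMS voltage for a sinusoidal waveform:
V_rms = V_peak / sqrt(2)
      = 35.83 / 1.414214
      = 25.336 V

25.336 V


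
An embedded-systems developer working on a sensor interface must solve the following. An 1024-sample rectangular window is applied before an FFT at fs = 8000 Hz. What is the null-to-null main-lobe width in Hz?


Main lobe width for a rectangular window:
Width = 2 * fs / N
      = 2 * 8000 / 1024
      = 16000 / 1024
      = 15.625 Hz

15.625 Hz


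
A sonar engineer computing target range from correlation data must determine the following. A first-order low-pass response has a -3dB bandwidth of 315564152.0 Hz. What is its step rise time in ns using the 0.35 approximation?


Rise time from bandwidth relationship:
tr = 0.35 / BW
   = 0.35 / 315564152.0
   = 1.109124715e-09 s
   = 1.1091 ns

1.1091 ns


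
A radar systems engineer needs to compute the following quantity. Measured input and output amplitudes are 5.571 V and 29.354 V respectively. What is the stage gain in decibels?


Voltage gain in dB:
G = 20 * log10(Vout / Vin)
  = 20 * log10(29.354 / 5.571)
  = 20 * log10(5.269072)
  = 20 * 0.721734
  = 14.43 dB

14.43 dB


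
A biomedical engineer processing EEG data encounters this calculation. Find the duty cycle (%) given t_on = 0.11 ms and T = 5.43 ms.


Duty cycle as a percentage:
DC = (t_on / T) * 100
   = (0.11 / 5.43) * 100
   = 0.020258 * 100
   = 2.03 %

2.03 %


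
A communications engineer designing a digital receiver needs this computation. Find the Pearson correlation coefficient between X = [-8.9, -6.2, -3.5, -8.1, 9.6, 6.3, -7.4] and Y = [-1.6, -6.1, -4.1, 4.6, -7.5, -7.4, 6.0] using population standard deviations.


Pearson correlation coefficient (population):
r = cov(X,Y) / (std(X) * std(Y))
Mean X = -2.6, Mean Y = -2.3
Cov(X,Y) = -25.104286
Std(X) = 6.91582, Std(Y) = 5.178527
r = -0.701

-0.701


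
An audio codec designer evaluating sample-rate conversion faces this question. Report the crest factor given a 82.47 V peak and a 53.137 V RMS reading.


Crest factor is the ratio of peak to RMS:
CF = V_peak / V_rms
   = 82.47 / 53.137
   = 1.552

1.552


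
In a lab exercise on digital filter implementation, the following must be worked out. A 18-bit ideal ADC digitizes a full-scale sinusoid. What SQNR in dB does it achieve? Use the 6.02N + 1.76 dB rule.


Theoretical SNR for a full-scale sinusoid:
SNR = 6.02 * N + 1.76
    = 6.02 * 18 + 1.76
    = 108.36 + 1.76
    = 110.12 dB

110.12 dB


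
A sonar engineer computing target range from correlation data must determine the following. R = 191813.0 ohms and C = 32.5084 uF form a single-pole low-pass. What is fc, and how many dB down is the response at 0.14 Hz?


Step 1 — cutoff frequency:
fc = 1 / (2*pi*R*C)
C = 32.5084 uF = 3.25084e-05 F
fc = 1 / (2*pi*191813.0*3.25084e-05)
   = 0.0255239 Hz

Step 2 — magnitude at f = 0.14 Hz:
|H(f)| = 1 / sqrt(1 + (f/fc)^2)
f/fc = 0.14 / 0.0255239 = 5.485055
|H| = 1 / sqrt(1 + 30.085828) = 0.1793572
|H|_dB = 20*log10(0.1793572) = -14.93 dB

fc = 0.0255239 Hz; |H(0.14 Hz)| = -14.93 dB


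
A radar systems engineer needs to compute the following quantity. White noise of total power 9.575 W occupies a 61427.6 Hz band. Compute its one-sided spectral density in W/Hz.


Power spectral density:
PSD = P / BW
    = 9.575 / 61427.6
    = 0.00015587 W/Hz

0.00015587 W/Hz


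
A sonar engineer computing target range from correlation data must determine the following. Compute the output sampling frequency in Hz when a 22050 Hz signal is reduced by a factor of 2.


Decimation reduces the sample rate:
fs_out = fs_in / M
       = 22050 / 2
       = 11025.0 Hz

11025.0 Hz


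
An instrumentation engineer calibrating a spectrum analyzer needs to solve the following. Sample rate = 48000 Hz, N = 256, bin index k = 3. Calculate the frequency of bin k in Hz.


Frequency of DFT bin k:
f_k = k * fs / N
    = 3 * 48000 / 256
    = 144000 / 256
    = 562.5 Hz

562.5 Hz


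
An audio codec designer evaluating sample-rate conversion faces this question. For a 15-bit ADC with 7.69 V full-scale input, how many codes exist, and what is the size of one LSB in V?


Step 1 — number of quantization levels:
L = 2^N = 2^15 = 32768

Step 2 — LSB step size:
delta = Vfs / L
      = 7.69 / 32768
      = 0.00023468 V

Levels = 32768; step size = 0.00023468 V


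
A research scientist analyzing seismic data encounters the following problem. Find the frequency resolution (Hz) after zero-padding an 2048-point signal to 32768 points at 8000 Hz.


Frequency resolution after zero-padding:
N_padded = 2048 * 16 = 32768
df = fs / N_padded
   = 8000 / 32768
   = 0.2441 Hz

0.2441 Hz


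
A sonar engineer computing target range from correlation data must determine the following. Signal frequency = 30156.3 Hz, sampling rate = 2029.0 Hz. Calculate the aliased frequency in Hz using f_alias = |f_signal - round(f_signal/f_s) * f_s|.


Compute the nearest integer multiple of fs to the signal:
n = round(30156.3 / 2029.0) = 15
f_alias = |30156.3 - 15 * 2029.0|
        = |30156.3 - 30435.0|
        = 278.7 Hz

278.7


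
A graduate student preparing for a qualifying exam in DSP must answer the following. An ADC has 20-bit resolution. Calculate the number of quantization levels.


Number of quantization levels = 2^N
= 2^20
= 1048576

1048576


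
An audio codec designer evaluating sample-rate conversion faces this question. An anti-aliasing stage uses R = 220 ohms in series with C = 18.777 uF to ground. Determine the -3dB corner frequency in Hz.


Cutoff frequency of a first-order RC filter:
fc = 1 / (2 * pi * R * C)
C = 18.777 uF = 1.8777e-05 F
fc = 1 / (2 * pi * 220 * 1.8777e-05)
   = 1 / 0.02595546151284
   = 38.527537 Hz

38.527537 Hz


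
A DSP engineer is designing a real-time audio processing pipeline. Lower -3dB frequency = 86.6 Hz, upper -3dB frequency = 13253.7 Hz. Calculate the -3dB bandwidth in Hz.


Bandwidth is the difference of -3dB frequencies:
BW = f_high - f_low
   = 13253.7 - 86.6
   = 13167.1 Hz

13167.1 Hz


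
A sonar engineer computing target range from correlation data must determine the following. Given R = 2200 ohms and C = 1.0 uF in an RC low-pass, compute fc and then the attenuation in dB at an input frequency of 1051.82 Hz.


Step 1 — cutoff frequency:
fc = 1 / (2*pi*R*C)
C = 1.0 uF = 1e-06 F
fc = 1 / (2*pi*2200*1e-06)
   = 72.3432 Hz

Step 2 — magnitude at f = 1051.82 Hz:
|H(f)| = 1 / sqrt(1 + (f/fc)^2)
f/fc = 1051.82 / 72.3432 = 14.539307
|H| = 1 / sqrt(1 + 211.391448) = 0.068617
|H|_dB = 20*log10(0.068617) = -23.27 dB

fc = 72.3432 Hz; |H(1051.82 Hz)| = -23.27 dB


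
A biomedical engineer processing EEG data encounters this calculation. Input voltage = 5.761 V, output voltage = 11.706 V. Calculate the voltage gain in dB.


Voltage gain in dB:
G = 20 * log10(Vout / Vin)
  = 20 * log10(11.706 / 5.761)
  = 20 * log10(2.031939)
  = 20 * 0.307911
  = 6.16 dB

6.16 dB


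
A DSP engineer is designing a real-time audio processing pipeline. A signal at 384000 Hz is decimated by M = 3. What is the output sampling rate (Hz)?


Decimation reduces the sample rate:
fs_out = fs_in / M
       = 384000 / 3
       = 128000.0 Hz

128000.0 Hz


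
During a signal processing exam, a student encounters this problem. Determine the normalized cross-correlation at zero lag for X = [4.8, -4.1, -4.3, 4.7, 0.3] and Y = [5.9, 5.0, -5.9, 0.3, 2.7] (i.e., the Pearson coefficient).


Pearson correlation coefficient (population):
r = cov(X,Y) / (std(X) * std(Y))
Mean X = 0.28, Mean Y = 1.6
Cov(X,Y) = 6.634
Std(X) = 4.003199, Std(Y) = 4.223742
r = 0.3923

0.3923


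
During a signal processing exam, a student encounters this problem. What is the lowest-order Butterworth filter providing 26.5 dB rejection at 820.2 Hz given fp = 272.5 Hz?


Butterworth filter order formula:
n = log10(10^(A/10) - 1) / (2 * log10(f_stop/f_pass))
10^(26.5/10) - 1 = 445.6836
f_stop/f_pass = 820.2 / 272.5 = 3.0099
n = 2.7677 -> ceil = 3

3


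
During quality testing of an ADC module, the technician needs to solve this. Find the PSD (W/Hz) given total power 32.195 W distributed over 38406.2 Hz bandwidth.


Power spectral density:
PSD = P / BW
    = 32.195 / 38406.2
    = 0.00083828 W/Hz

0.00083828 W/Hz


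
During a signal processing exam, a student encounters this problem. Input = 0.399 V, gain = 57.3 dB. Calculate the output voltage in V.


Output voltage from dB gain:
V_out = V_in * 10^(gain_dB / 20)
      = 0.399 * 10^(57.3 / 20)
      = 0.399 * 732.824533
      = 292.397 V

292.397 V


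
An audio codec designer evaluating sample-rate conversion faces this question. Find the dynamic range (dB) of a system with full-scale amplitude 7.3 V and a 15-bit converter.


Dynamic range from full-scale to LSB:
V_min = V_max / 2^bits = 7.3 / 2^15
DR = 20 * log10(V_max / V_min)
   = 20 * log10(2^15)
   = 20 * 15 * log10(2)
   = 90.31 dB

90.31 dB


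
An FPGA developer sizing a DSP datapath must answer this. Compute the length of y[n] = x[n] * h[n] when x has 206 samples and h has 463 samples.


Linear convolution output length:
L = N + M - 1
  = 206 + 463 - 1
  = 668 samples

668


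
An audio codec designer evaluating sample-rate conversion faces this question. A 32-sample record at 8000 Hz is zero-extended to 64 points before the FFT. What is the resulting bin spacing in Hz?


Frequency resolution after zero-padding:
N_padded = 32 * 2 = 64
df = fs / N_padded
   = 8000 / 64
   = 125.0 Hz

125.0 Hz


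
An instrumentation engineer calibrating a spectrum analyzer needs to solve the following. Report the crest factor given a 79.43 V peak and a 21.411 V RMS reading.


Crest factor is the ratio of peak to RMS:
CF = V_peak / V_rms
   = 79.43 / 21.411
   = 3.7098

3.7098


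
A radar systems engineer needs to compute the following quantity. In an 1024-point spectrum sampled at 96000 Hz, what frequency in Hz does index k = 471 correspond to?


Frequency of DFT bin k:
f_k = k * fs / N
    = 471 * 96000 / 1024
    = 45216000 / 1024
    = 44156.25 Hz

44156.25 Hz


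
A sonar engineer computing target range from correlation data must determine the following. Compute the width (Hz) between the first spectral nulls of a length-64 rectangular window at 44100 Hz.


Main lobe width for a rectangular window:
Width = 2 * fs / N
      = 2 * 44100 / 64
      = 88200 / 64
      = 1378.125 Hz

1378.125 Hz


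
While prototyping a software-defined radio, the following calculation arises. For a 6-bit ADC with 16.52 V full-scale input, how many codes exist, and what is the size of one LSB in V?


Step 1 — number of quantization levels:
L = 2^N = 2^6 = 64

Step 2 — LSB step size:
delta = Vfs / L
      = 16.52 / 64
      = 0.258125 V

Levels = 64; step size = 0.258125 V


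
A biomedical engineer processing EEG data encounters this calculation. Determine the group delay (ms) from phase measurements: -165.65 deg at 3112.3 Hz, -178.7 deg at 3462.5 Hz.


Group delay from phase difference:
tau = -d(phi)/d(omega)
d(phi) = -13.05 deg = -0.227765 rad
d(omega) = 2*pi*(3462.5 - 3112.3) = 2200.3715 rad/s
tau = -(-0.227765) / 2200.3715
    = 0.1035 ms

0.1035 ms


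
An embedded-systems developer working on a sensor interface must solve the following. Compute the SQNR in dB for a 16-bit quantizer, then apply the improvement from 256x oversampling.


Step 1 — baseline SQNR at Nyquist:
SQNR_base = 6.02*N + 1.76
          = 6.02*16 + 1.76
          = 98.08 dB

Step 2 — oversampling processing gain:
G = 10*log10(OSR) = 10*log10(256) = 24.08 dB

Step 3 — total:
SQNR_total = 98.08 + 24.08 = 122.16 dB

Base SQNR = 98.08 dB; oversampled SQNR = 122.16 dB


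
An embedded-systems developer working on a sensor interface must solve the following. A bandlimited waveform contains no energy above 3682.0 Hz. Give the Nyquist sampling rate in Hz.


The Nyquist rate is twice the maximum frequency component.
fs_min = 2 * fmax
      = 2 * 3682.0
      = 7364.0 Hz

7364.0


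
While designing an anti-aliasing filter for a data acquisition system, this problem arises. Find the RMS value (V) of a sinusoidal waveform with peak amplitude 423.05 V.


RMS voltage for a sinusoidal waveform:
V_rms = V_peak / sqrt(2)
      = 423.05 / 1.414214
      = 299.142 V

299.142 V


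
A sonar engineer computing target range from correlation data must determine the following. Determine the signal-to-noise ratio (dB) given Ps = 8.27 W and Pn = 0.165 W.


SNR in decibels:
SNR = 10 * log10(Ps / Pn)
    = 10 * log10(8.27 / 0.165)
    = 10 * log10(50.1212)
    = 10 * 1.7
    = 17.0 dB

17.0 dB


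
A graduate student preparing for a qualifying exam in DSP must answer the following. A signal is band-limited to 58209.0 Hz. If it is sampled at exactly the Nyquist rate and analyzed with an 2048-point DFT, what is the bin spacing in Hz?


Step 1 — Nyquist sampling rate:
fs = 2 * fmax = 2 * 58209.0 = 116418.0 Hz

Step 2 — DFT bin spacing:
df = fs / N = 116418.0 / 2048 = 56.8447 Hz

56.8447 Hz


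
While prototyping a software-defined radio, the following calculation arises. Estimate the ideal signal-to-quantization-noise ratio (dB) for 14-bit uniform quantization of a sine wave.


Theoretical SNR for a full-scale sinusoid:
SNR = 6.02 * N + 1.76
    = 6.02 * 14 + 1.76
    = 84.28 + 1.76
    = 86.04 dB

86.04 dB


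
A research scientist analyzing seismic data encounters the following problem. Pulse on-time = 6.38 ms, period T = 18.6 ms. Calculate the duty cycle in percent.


Duty cycle as a percentage:
DC = (t_on / T) * 100
   = (6.38 / 18.6) * 100
   = 0.343011 * 100
   = 34.3 %

34.3 %


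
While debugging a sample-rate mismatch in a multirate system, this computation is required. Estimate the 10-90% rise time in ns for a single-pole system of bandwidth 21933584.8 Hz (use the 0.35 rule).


Rise time from bandwidth relationship:
tr = 0.35 / BW
   = 0.35 / 21933584.8
   = 1.595726386e-08 s
   = 15.9573 ns

15.9573 ns


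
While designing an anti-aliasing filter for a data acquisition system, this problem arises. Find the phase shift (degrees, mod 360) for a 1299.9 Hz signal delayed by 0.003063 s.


Phase shift from frequency and time delay:
phi = 360 * f * t_delay
    = 360 * 1299.9 * 0.003063
    = 1433.37 degrees
    mod 360 = 353.37 degrees

353.37 degrees


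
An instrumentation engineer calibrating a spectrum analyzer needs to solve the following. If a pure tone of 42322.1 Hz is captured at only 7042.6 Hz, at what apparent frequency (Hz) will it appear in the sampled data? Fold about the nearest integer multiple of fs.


Compute the nearest integer multiple of fs to the signal:
n = round(42322.1 / 7042.6) = 6
f_alias = |42322.1 - 6 * 7042.6|
        = |42322.1 - 42255.6|
        = 66.5 Hz

66.5


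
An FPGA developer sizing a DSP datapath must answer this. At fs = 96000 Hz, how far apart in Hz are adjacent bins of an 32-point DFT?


DFT frequency resolution:
df = fs / N
   = 96000 / 32
   = 3000.0 Hz

3000.0 Hz


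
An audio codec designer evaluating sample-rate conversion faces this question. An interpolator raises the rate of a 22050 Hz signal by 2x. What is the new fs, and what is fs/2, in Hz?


Step 1 — output sample rate after interpolation by L:
fs_out = L * fs_in = 2 * 22050 = 44100 Hz

Step 2 — Nyquist frequency of the output stream:
f_Nyq = fs_out / 2 = 44100 / 2 = 22050.0 Hz

fs_out = 44100 Hz; f_Nyquist = 22050.0 Hz


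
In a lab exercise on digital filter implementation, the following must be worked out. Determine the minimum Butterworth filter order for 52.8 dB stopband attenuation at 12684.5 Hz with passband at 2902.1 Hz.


Butterworth filter order formula:
n = log10(10^(A/10) - 1) / (2 * log10(f_stop/f_pass))
10^(52.8/10) - 1 = 190545.0718
f_stop/f_pass = 12684.5 / 2902.1 = 4.3708
n = 4.1214 -> ceil = 5

5


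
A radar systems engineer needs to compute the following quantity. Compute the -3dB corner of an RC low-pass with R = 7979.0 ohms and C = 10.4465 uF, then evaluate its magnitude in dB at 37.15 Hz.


Step 1 — cutoff frequency:
fc = 1 / (2*pi*R*C)
C = 10.4465 uF = 1.04465e-05 F
fc = 1 / (2*pi*7979.0*1.04465e-05)
   = 1.90942 Hz

Step 2 — magnitude at f = 37.15 Hz:
|H(f)| = 1 / sqrt(1 + (f/fc)^2)
f/fc = 37.15 / 1.90942 = 19.45617
|H| = 1 / sqrt(1 + 378.542551) = 0.0513298
|H|_dB = 20*log10(0.0513298) = -25.79 dB

fc = 1.90942 Hz; |H(37.15 Hz)| = -25.79 dB


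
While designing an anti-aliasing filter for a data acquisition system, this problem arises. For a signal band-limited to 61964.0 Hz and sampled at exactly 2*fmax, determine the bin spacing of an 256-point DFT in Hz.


Step 1 — Nyquist sampling rate:
fs = 2 * fmax = 2 * 61964.0 = 123928.0 Hz

Step 2 — DFT bin spacing:
df = fs / N = 123928.0 / 256 = 484.0938 Hz

484.0938 Hz


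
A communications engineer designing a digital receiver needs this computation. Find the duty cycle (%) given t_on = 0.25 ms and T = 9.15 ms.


Duty cycle as a percentage:
DC = (t_on / T) * 100
   = (0.25 / 9.15) * 100
   = 0.027322 * 100
   = 2.73 %

2.73 %


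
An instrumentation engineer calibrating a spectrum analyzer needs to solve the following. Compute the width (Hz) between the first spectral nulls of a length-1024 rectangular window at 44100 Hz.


Main lobe width for a rectangular window:
Width = 2 * fs / N
      = 2 * 44100 / 1024
      = 88200 / 1024
      = 86.133 Hz

86.133 Hz


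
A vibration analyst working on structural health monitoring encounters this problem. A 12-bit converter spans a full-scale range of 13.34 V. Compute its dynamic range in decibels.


Dynamic range from full-scale to LSB:
V_min = V_max / 2^bits = 13.34 / 2^12
DR = 20 * log10(V_max / V_min)
   = 20 * log10(2^12)
   = 20 * 12 * log10(2)
   = 72.25 dB

72.25 dB


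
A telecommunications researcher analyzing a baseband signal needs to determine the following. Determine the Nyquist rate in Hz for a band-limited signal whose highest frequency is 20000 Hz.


The Nyquist rate is twice the maximum frequency component.
fs_min = 2 * fmax
      = 2 * 20000
      = 40000 Hz

40000


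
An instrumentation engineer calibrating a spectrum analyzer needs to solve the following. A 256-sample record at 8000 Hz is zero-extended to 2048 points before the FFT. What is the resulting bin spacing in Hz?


Frequency resolution after zero-padding:
N_padded = 256 * 8 = 2048
df = fs / N_padded
   = 8000 / 2048
   = 3.9062 Hz

3.9062 Hz


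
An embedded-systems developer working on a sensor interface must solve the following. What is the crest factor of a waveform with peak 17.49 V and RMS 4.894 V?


Crest factor is the ratio of peak to RMS:
CF = V_peak / V_rms
   = 17.49 / 4.894
   = 3.5738

3.5738


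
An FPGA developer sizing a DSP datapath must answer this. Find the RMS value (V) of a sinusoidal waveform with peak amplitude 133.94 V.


RMS voltage for a sinusoidal waveform:
V_rms = V_peak / sqrt(2)
      = 133.94 / 1.414214
      = 94.71 V

94.71 V


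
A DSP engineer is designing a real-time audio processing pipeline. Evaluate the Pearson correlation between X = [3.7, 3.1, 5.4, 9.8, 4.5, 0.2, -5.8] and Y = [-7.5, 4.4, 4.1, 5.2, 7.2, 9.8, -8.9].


Pearson correlation coefficient (population):
r = cov(X,Y) / (std(X) * std(Y))
Mean X = 2.9857, Mean Y = 2.0429
Cov(X,Y) = 14.610612
Std(X) = 4.472592, Std(Y) = 6.733044
r = 0.4852

0.4852


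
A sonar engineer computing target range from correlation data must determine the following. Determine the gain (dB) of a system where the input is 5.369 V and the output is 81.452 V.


Voltage gain in dB:
G = 20 * log10(Vout / Vin)
  = 20 * log10(81.452 / 5.369)
  = 20 * log10(15.170795)
  = 20 * 1.181008
  = 23.62 dB

23.62 dB


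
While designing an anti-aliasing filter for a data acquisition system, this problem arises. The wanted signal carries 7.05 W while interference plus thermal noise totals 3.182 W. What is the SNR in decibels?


SNR in decibels:
SNR = 10 * log10(Ps / Pn)
    = 10 * log10(7.05 / 3.182)
    = 10 * log10(2.2156)
    = 10 * 0.3455
    = 3.45 dB

3.45 dB


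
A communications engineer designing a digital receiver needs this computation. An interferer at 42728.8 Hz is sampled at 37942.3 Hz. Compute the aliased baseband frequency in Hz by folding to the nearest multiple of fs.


Compute the nearest integer multiple of fs to the signal:
n = round(42728.8 / 37942.3) = 1
f_alias = |42728.8 - 1 * 37942.3|
        = |42728.8 - 37942.3|
        = 4786.5 Hz

4786.5


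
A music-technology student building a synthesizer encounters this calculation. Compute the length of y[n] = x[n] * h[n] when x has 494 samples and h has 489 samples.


Linear convolution output length:
L = N + M - 1
  = 494 + 489 - 1
  = 982 samples

982


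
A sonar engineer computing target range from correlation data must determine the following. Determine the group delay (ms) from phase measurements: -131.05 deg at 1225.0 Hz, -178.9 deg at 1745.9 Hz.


Group delay from phase difference:
tau = -d(phi)/d(omega)
d(phi) = -47.85 deg = -0.83514 rad
d(omega) = 2*pi*(1745.9 - 1225.0) = 3272.9112 rad/s
tau = -(-0.83514) / 3272.9112
    = 0.2552 ms

0.2552 ms


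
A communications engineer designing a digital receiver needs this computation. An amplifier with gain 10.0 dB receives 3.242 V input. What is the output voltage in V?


Output voltage from dB gain:
V_out = V_in * 10^(gain_dB / 20)
      = 3.242 * 10^(10.0 / 20)
      = 3.242 * 3.162278
      = 10.2521 V

10.2521 V


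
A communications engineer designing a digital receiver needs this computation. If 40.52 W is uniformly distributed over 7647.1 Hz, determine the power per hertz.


Power spectral density:
PSD = P / BW
    = 40.52 / 7647.1
    = 0.00529874 W/Hz

0.00529874 W/Hz


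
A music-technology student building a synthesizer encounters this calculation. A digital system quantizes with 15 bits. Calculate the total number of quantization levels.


Number of quantization levels = 2^N
= 2^15
= 32768

32768


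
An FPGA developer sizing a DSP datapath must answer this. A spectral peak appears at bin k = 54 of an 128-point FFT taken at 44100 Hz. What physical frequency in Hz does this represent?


Frequency of DFT bin k:
f_k = k * fs / N
    = 54 * 44100 / 128
    = 2381400 / 128
    = 18604.688 Hz

18604.688 Hz


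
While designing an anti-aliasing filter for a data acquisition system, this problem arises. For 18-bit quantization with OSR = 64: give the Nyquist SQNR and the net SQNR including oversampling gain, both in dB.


Step 1 — baseline SQNR at Nyquist:
SQNR_base = 6.02*N + 1.76
          = 6.02*18 + 1.76
          = 110.12 dB

Step 2 — oversampling processing gain:
G = 10*log10(OSR) = 10*log10(64) = 18.06 dB

Step 3 — total:
SQNR_total = 110.12 + 18.06 = 128.18 dB

Base SQNR = 110.12 dB; oversampled SQNR = 128.18 dB


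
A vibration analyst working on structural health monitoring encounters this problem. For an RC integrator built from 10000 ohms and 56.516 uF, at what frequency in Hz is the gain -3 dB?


Cutoff frequency of a first-order RC filter:
fc = 1 / (2 * pi * R * C)
C = 56.516 uF = 5.6516e-05 F
fc = 1 / (2 * pi * 10000 * 5.6516e-05)
   = 1 / 3.5510050082056
   = 0.28161 Hz

0.28161 Hz


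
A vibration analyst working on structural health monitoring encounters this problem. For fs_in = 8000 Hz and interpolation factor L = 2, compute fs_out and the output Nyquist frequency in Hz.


Step 1 — output sample rate after interpolation by L:
fs_out = L * fs_in = 2 * 8000 = 16000 Hz

Step 2 — Nyquist frequency of the output stream:
f_Nyq = fs_out / 2 = 16000 / 2 = 8000.0 Hz

fs_out = 16000 Hz; f_Nyquist = 8000.0 Hz


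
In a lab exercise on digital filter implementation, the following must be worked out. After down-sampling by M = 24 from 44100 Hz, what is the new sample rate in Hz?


Decimation reduces the sample rate:
fs_out = fs_in / M
       = 44100 / 24
       = 1837.5 Hz

1837.5 Hz


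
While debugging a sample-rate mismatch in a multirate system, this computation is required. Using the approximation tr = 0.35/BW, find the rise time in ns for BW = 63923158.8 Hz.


Rise time from bandwidth relationship:
tr = 0.35 / BW
   = 0.35 / 63923158.8
   = 5.475323913e-09 s
   = 5.4753 ns

5.4753 ns


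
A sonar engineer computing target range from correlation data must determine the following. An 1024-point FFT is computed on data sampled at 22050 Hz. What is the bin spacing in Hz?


DFT frequency resolution:
df = fs / N
   = 22050 / 1024
   = 21.5332 Hz

21.5332 Hz


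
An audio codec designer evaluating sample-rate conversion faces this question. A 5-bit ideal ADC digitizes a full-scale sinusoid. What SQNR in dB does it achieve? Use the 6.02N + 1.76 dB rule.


Theoretical SNR for a full-scale sinusoid:
SNR = 6.02 * N + 1.76
    = 6.02 * 5 + 1.76
    = 30.1 + 1.76
    = 31.86 dB

31.86 dB


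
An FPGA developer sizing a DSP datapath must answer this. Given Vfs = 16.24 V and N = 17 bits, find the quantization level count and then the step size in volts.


Step 1 — number of quantization levels:
L = 2^N = 2^17 = 131072

Step 2 — LSB step size:
delta = Vfs / L
      = 16.24 / 131072
      = 0.0001239 V

Levels = 131072; step size = 0.0001239 V


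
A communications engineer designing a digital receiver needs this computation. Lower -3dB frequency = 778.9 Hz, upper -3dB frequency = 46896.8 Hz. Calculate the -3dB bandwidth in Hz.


Bandwidth is the difference of -3dB frequencies:
BW = f_high - f_low
   = 46896.8 - 778.9
   = 46117.9 Hz

46117.9 Hz


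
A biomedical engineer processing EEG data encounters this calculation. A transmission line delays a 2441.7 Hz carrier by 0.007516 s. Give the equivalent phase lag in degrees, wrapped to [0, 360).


Phase shift from frequency and time delay:
phi = 360 * f * t_delay
    = 360 * 2441.7 * 0.007516
    = 6606.65 degrees
    mod 360 = 126.65 degrees

126.65 degrees


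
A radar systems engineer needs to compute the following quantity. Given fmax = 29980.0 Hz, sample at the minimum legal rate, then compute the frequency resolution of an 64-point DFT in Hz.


Step 1 — Nyquist sampling rate:
fs = 2 * fmax = 2 * 29980.0 = 59960.0 Hz

Step 2 — DFT bin spacing:
df = fs / N = 59960.0 / 64 = 936.875 Hz

936.875 Hz


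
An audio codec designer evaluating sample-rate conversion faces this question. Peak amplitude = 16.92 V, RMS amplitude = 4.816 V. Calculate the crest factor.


Crest factor is the ratio of peak to RMS:
CF = V_peak / V_rms
   = 16.92 / 4.816
   = 3.5133

3.5133


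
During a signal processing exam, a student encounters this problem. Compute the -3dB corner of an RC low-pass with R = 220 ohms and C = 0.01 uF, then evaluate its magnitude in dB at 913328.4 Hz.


Step 1 — cutoff frequency:
fc = 1 / (2*pi*R*C)
C = 0.01 uF = 1e-08 F
fc = 1 / (2*pi*220*1e-08)
   = 72343.156 Hz

Step 2 — magnitude at f = 913328.4 Hz:
|H(f)| = 1 / sqrt(1 + (f/fc)^2)
f/fc = 913328.4 / 72343.156 = 12.624945
|H| = 1 / sqrt(1 + 159.389236) = 0.078961
|H|_dB = 20*log10(0.078961) = -22.05 dB

fc = 72343.156 Hz; |H(913328.4 Hz)| = -22.05 dB


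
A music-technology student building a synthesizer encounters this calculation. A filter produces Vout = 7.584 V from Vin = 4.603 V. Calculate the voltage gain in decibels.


Voltage gain in dB:
G = 20 * log10(Vout / Vin)
  = 20 * log10(7.584 / 4.603)
  = 20 * log10(1.647621)
  = 20 * 0.216857
  = 4.34 dB

4.34 dB


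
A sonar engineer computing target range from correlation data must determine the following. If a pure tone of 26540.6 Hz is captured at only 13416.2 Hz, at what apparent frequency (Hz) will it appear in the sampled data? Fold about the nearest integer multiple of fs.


Compute the nearest integer multiple of fs to the signal:
n = round(26540.6 / 13416.2) = 2
f_alias = |26540.6 - 2 * 13416.2|
        = |26540.6 - 26832.4|
        = 291.8 Hz

291.8


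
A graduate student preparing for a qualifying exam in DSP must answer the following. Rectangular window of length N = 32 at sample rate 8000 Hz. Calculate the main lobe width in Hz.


Main lobe width for a rectangular window:
Width = 2 * fs / N
      = 2 * 8000 / 32
      = 16000 / 32
      = 500.0 Hz

500.0 Hz


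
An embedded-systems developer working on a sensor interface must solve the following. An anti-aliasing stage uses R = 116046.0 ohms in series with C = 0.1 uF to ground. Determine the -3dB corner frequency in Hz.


Cutoff frequency of a first-order RC filter:
fc = 1 / (2 * pi * R * C)
C = 0.1 uF = 1e-07 F
fc = 1 / (2 * pi * 116046.0 * 1e-07)
   = 1 / 0.072913852215696
   = 13.714815 Hz

13.714815 Hz


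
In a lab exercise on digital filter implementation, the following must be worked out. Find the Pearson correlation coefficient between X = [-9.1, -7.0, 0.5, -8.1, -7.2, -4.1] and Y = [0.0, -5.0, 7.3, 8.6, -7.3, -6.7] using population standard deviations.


Pearson correlation coefficient (population):
r = cov(X,Y) / (std(X) * std(Y))
Mean X = -5.8333, Mean Y = -0.5167
Cov(X,Y) = 5.156111
Std(X) = 3.218523, Std(Y) = 6.439828
r = 0.2488

0.2488


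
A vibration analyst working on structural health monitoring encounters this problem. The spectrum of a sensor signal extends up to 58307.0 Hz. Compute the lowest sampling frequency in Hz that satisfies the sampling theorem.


The Nyquist rate is twice the maximum frequency component.
fs_min = 2 * fmax
      = 2 * 58307.0
      = 116614.0 Hz

116614.0


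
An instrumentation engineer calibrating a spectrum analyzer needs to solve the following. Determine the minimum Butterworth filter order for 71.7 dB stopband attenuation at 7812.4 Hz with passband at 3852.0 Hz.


Butterworth filter order formula:
n = log10(10^(A/10) - 1) / (2 * log10(f_stop/f_pass))
10^(71.7/10) - 1 = 14791082.8817
f_stop/f_pass = 7812.4 / 3852.0 = 2.0281
n = 11.6738 -> ceil = 12

12


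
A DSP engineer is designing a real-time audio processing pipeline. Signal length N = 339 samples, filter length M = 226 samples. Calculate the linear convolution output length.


Linear convolution output length:
L = N + M - 1
  = 339 + 226 - 1
  = 564 samples

564


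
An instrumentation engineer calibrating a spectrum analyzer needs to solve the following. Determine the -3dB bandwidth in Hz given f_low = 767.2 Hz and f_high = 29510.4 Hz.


Bandwidth is the difference of -3dB frequencies:
BW = f_high - f_low
   = 29510.4 - 767.2
   = 28743.2 Hz

28743.2 Hz


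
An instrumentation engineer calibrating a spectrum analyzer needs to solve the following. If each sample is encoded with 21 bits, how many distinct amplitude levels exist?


Number of quantization levels = 2^N
= 2^21
= 2097152

2097152


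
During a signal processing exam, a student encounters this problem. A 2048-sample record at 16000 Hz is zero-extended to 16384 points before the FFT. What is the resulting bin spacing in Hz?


Frequency resolution after zero-padding:
N_padded = 2048 * 8 = 16384
df = fs / N_padded
   = 16000 / 16384
   = 0.9766 Hz

0.9766 Hz


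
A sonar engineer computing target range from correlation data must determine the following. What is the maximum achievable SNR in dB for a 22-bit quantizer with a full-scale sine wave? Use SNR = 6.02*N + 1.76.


Theoretical SNR for a full-scale sinusoid:
SNR = 6.02 * N + 1.76
    = 6.02 * 22 + 1.76
    = 132.44 + 1.76
    = 134.2 dB

134.2 dB


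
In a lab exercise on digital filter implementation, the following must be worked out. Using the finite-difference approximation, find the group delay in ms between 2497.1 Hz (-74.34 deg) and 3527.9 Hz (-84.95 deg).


Group delay from phase difference:
tau = -d(phi)/d(omega)
d(phi) = -10.61 deg = -0.185179 rad
d(omega) = 2*pi*(3527.9 - 2497.1) = 6476.7074 rad/s
tau = -(-0.185179) / 6476.7074
    = 0.0286 ms

0.0286 ms


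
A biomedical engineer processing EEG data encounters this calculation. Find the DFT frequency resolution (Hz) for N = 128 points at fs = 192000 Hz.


DFT frequency resolution:
df = fs / N
   = 192000 / 128
   = 1500.0 Hz

1500.0 Hz


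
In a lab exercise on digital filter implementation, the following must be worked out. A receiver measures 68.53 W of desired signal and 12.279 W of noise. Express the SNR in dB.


SNR in decibels:
SNR = 10 * log10(Ps / Pn)
    = 10 * log10(68.53 / 12.279)
    = 10 * log10(5.5811)
    = 10 * 0.7467
    = 7.47 dB

7.47 dB


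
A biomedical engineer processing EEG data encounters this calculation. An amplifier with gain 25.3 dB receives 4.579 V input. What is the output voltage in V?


Output voltage from dB gain:
V_out = V_in * 10^(gain_dB / 20)
      = 4.579 * 10^(25.3 / 20)
      = 4.579 * 18.40772
      = 84.2889 V

84.2889 V


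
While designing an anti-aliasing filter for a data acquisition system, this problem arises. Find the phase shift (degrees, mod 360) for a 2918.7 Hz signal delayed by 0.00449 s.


Phase shift from frequency and time delay:
phi = 360 * f * t_delay
    = 360 * 2918.7 * 0.00449
    = 4717.79 degrees
    mod 360 = 37.79 degrees

37.79 degrees


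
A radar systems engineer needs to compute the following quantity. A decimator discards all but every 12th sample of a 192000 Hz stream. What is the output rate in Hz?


Decimation reduces the sample rate:
fs_out = fs_in / M
       = 192000 / 12
       = 16000.0 Hz

16000.0 Hz


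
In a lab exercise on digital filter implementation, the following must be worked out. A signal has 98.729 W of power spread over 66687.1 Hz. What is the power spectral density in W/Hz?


Power spectral density:
PSD = P / BW
    = 98.729 / 66687.1
    = 0.00148048 W/Hz

0.00148048 W/Hz


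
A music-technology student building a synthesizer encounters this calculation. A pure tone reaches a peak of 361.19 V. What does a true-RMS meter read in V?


RMS voltage for a sinusoidal waveform:
V_rms = V_peak / sqrt(2)
      = 361.19 / 1.414214
      = 255.4 V

255.4 V


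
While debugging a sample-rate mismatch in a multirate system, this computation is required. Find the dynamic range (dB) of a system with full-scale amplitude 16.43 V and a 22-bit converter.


Dynamic range from full-scale to LSB:
V_min = V_max / 2^bits = 16.43 / 2^22
DR = 20 * log10(V_max / V_min)
   = 20 * log10(2^22)
   = 20 * 22 * log10(2)
   = 132.45 dB

132.45 dB


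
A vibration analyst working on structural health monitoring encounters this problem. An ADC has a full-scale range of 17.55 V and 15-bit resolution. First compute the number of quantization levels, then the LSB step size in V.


Step 1 — number of quantization levels:
L = 2^N = 2^15 = 32768

Step 2 — LSB step size:
delta = Vfs / L
      = 17.55 / 32768
      = 0.00053558 V

Levels = 32768; step size = 0.00053558 V
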